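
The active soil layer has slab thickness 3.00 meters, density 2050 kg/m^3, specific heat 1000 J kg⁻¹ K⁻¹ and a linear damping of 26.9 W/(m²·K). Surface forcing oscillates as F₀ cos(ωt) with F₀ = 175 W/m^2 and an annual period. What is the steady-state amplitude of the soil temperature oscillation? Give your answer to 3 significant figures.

Areal heat capacity C = ρ c_p D = 2050 × 1000 × 3.00 = 6.15×10^6 J/(m^2 K).
Angular frequency ω = 2π / T = 2π / 3.15×10^7 s = 1.99×10^-7 s⁻¹.
√((Cω)² + λ²) = √((1.23)² + 26.9²) = 26.9 W/(m²·K).
Amplitude A = F₀ / √((Cω)²+λ²) = 175 / 26.9 = 6.50 K.

6.50 K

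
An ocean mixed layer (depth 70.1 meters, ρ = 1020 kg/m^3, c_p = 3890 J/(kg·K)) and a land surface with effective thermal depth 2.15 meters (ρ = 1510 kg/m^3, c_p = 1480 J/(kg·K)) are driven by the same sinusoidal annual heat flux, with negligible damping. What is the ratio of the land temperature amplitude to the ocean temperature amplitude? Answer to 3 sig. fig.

C_ocean = 1020 × 3890 × 70.1 = 2.78×10^8 J/(m²·K).
C_land = 1510 × 1480 × 2.15 = 4.80×10^6 J/(m²·K).
Undamped amplitude ∝ 1/C, so A_land/A_ocean = C_ocean/C_land = 57.9.

57.9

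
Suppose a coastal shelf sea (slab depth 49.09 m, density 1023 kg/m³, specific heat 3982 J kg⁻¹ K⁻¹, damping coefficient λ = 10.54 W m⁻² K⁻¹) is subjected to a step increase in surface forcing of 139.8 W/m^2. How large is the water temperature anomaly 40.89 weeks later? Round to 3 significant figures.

9.66 K

Areal heat capacity C = ρ c_p D = 1023 × 3982 × 49.09 = 2.00×10^8 J/(m²·K).
τ = C / λ = 2.00×10^8 / 10.54 = 1.90×10^7 s.
Equilibrium anomaly ΔT_eq = F / λ = 139.8 / 10.54 = 13.3 K.
t = 40.89 weeks = 2.47×10^7 s, so t/τ = 1.30.
ΔT(t) = ΔT_eq (1 − e^(−t/τ)) = 13.3 × (1 − e^−1.30) = 9.66 K.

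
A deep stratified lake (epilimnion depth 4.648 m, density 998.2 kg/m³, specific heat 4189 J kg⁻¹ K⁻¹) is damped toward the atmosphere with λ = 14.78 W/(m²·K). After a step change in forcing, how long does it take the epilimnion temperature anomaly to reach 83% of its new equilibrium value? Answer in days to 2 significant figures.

27 days

Areal heat capacity C = ρ c_p D = 998.2 × 4189 × 4.648 = 1.94×10^7 J/(m^2 K).
τ = C / λ = 1.94×10^7 / 14.78 = 1.31×10^6 s.
Fraction reached: 1 − e^(−t/τ) = 0.83 ⇒ t = −τ ln(1 − 0.83) = τ × 1.77.
t = 2.33×10^6 s = 27.0 days.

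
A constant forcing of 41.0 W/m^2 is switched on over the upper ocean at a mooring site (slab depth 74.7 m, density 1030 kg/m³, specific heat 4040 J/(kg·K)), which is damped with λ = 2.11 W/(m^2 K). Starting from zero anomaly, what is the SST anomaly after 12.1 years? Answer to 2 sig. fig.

Areal heat capacity C = ρ c_p D = 1030 × 4040 × 74.7 = 3.11×10^8 J/(m^2 K).
τ = C / λ = 3.11×10^8 / 2.11 = 1.47×10^8 s.
Equilibrium anomaly ΔT_eq = F / λ = 41.0 / 2.11 = 19.4 K.
t = 12.1 years = 3.82×10^8 s, so t/τ = 2.59.
ΔT(t) = ΔT_eq (1 − e^(−t/τ)) = 19.4 × (1 − e^−2.59) = 18.0 K.

18 K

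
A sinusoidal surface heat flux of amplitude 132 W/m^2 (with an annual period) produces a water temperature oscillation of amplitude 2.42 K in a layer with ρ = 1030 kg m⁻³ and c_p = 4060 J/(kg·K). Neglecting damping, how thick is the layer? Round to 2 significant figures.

65 m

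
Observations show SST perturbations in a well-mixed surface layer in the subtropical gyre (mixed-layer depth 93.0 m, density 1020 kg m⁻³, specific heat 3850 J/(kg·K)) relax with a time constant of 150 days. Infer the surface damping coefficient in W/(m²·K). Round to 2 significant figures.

28

Areal heat capacity C = ρ c_p D = 1020 × 3850 × 93.0 = 3.65×10^8 J/(m^2 K).
τ = 150 days = 1.30×10^7 s.
λ = C / τ = 3.65×10^8 / 1.30×10^7 = 28.2 W/(m²·K).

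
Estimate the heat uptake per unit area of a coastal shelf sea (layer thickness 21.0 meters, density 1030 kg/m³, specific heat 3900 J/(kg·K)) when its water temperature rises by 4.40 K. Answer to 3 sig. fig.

Areal heat capacity C = ρ c_p D = 1030 × 3900 × 21.0 = 8.44×10^7 J m⁻² K⁻¹.
ΔQ = C ΔT = 8.44×10^7 × 4.40 = 3.71×10^8 J/m².

3.71×10^8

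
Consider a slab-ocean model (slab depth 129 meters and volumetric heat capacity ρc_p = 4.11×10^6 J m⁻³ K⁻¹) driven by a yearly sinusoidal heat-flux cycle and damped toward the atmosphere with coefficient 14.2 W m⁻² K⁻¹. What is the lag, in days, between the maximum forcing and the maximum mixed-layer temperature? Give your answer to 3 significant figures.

83.5 days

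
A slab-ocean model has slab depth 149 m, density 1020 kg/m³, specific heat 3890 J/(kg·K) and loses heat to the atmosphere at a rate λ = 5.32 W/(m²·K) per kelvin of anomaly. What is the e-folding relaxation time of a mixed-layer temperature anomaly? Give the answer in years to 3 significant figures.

Areal heat capacity C = ρ c_p D = 1020 × 3890 × 149 = 5.91×10^8 J/(m^2 K).
Relaxation time τ = C / λ = 5.91×10^8 / 5.32 = 1.11×10^8 s.
In years: 1.11×10^8 s / (3.156×10^7 s/year) = 3.52 years.

3.52 years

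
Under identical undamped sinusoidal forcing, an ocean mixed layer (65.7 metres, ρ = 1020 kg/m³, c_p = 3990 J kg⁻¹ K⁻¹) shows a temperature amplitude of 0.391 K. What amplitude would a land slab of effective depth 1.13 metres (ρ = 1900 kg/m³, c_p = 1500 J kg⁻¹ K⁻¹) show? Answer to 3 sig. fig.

32.5 K

C_ocean = 2.67×10^8 J/(m²·K); C_land = 3.22×10^6 J/(m²·K).
A ∝ 1/C ⇒ A_land = A_ocean × C_ocean/C_land = 0.391 × 83.0 = 32.5 K.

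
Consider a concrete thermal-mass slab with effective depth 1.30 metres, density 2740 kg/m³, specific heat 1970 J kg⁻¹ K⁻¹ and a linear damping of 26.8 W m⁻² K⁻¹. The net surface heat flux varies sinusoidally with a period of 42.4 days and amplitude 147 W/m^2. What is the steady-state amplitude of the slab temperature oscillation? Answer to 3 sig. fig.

Areal heat capacity C = ρ c_p D = 2740 × 1970 × 1.30 = 7.02×10^6 J m⁻² K⁻¹.
Angular frequency ω = 2π / T = 2π / 3.66×10^6 s = 1.72×10^-6 s⁻¹.
√((Cω)² + λ²) = √((12.0)² + 26.8²) = 29.4 W/(m²·K).
Amplitude A = F₀ / √((Cω)²+λ²) = 147 / 29.4 = 5.00 K.

5.00 K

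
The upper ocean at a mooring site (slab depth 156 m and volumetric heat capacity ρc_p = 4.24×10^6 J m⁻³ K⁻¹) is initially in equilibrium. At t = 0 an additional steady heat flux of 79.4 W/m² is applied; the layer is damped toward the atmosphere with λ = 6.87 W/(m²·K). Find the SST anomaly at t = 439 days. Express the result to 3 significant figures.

Areal heat capacity C = ρc_p × D = 4.24×10^6 × 156 = 6.61×10^8 J/(m^2 K).
τ = C / λ = 6.61×10^8 / 6.87 = 9.63×10^7 s.
Equilibrium anomaly ΔT_eq = F / λ = 79.4 / 6.87 = 11.6 K.
t = 439 days = 3.79×10^7 s, so t/τ = 0.394.
ΔT(t) = ΔT_eq (1 − e^(−t/τ)) = 11.6 × (1 − e^−0.394) = 3.76 K.

3.76 K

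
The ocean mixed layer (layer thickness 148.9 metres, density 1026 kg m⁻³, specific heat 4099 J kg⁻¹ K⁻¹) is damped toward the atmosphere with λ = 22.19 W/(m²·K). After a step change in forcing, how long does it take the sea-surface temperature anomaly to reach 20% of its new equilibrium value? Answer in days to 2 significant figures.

73 days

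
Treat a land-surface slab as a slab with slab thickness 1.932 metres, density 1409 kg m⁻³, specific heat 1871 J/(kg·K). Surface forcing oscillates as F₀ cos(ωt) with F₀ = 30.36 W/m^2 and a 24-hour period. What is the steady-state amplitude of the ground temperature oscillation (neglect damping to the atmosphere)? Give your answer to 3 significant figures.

0.0820 K

Areal heat capacity C = ρ c_p D = 1409 × 1871 × 1.932 = 5.09×10^6 J m⁻² K⁻¹.
Angular frequency ω = 2π / T = 2π / 86400 s = 7.27×10^-5 s⁻¹.
Cω = 5.09×10^6 × 7.27×10^-5 = 370 W/(m²·K).
Amplitude A = F₀ / (Cω) = 30.36 / 370 = 0.0820 K.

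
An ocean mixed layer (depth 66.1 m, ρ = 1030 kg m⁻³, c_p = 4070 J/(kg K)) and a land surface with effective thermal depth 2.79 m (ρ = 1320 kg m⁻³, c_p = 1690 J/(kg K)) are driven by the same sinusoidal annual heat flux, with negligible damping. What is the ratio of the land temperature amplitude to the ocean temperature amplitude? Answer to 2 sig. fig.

C_ocean = 1030 × 4070 × 66.1 = 2.77×10^8 J/(m²·K).
C_land = 1320 × 1690 × 2.79 = 6.22×10^6 J/(m²·K).
Undamped amplitude ∝ 1/C, so A_land/A_ocean = C_ocean/C_land = 44.5.

45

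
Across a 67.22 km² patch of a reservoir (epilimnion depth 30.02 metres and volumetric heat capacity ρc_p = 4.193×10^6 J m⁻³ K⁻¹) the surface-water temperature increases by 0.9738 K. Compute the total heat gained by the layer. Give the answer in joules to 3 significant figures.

8.24×10^15 J

Areal heat capacity C = ρc_p × D = 4.193×10^6 × 30.02 = 1.26×10^8 J/(m²·K).
Heat per unit area: q = C ΔT = 1.26×10^8 × 0.9738 = 1.23×10^8 J/m².
Total heat: Q = q × A = 1.23×10^8 × (67.22 × 10⁶ m²) = 8.24×10^15 J.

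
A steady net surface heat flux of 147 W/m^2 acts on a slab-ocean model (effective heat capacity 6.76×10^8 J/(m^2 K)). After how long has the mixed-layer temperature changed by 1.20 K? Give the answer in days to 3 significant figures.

Areal heat capacity C = 6.76×10^8 J/(m^2 K) (given).
Time required: Δt = C ΔT / F = 6.76×10^8 × 1.20 / 147 = 5.52×10^6 s.
In days: 5.52×10^6 s / (86400 s/day) = 63.9 days.

63.9 days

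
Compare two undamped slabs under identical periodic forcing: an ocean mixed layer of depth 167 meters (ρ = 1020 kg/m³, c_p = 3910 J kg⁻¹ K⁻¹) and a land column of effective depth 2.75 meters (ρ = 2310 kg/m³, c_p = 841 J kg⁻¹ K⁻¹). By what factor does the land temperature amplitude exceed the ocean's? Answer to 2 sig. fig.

120

C_ocean = 1020 × 3910 × 167 = 6.66×10^8 J/(m²·K).
C_land = 2310 × 841 × 2.75 = 5.34×10^6 J/(m²·K).
Undamped amplitude ∝ 1/C, so A_land/A_ocean = C_ocean/C_land = 125.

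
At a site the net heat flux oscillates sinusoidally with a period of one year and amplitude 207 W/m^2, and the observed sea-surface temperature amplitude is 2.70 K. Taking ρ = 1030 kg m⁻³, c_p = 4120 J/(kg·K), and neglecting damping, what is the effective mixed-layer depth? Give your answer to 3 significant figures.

90.7 m

ω = 2π / 3.15×10^7 s = 1.99×10^-7 s⁻¹.
Required C = F₀ / (A ω) = 207 / (2.70 × 1.99×10^-7) = 3.85×10^8 J/(m²·K).
D = C / (ρ c_p) = 3.85×10^8 / (1030 × 4120) = 90.7 m.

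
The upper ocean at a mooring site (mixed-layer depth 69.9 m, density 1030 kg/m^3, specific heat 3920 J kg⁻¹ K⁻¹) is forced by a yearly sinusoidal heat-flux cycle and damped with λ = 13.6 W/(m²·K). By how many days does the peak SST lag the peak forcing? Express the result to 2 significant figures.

Areal heat capacity C = ρ c_p D = 1030 × 3920 × 69.9 = 2.82×10^8 J/(m^2 K).
ω = 2π / 3.15×10^7 s = 1.99×10^-7 s⁻¹.
Phase lag φ = arctan(Cω/λ) = arctan(56.2/13.6) = 1.33 rad.
Time lag = φ / ω = 1.33 / 1.99×10^-7 = 6.69×10^6 s = 77.5 days.

77 days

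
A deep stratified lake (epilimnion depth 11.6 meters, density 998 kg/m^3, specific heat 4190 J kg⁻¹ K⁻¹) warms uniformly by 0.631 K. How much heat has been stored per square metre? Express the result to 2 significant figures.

3.1×10^7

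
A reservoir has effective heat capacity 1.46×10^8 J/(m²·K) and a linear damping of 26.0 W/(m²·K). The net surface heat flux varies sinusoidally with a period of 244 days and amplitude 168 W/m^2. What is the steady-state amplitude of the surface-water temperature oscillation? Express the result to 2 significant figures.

Areal heat capacity C = 1.46×10^8 J/(m²·K) (given).
Angular frequency ω = 2π / T = 2π / 2.11×10^7 s = 2.98×10^-7 s⁻¹.
√((Cω)² + λ²) = √((43.5)² + 26.0²) = 50.7 W/(m²·K).
Amplitude A = F₀ / √((Cω)²+λ²) = 168 / 50.7 = 3.31 K.

3.3 K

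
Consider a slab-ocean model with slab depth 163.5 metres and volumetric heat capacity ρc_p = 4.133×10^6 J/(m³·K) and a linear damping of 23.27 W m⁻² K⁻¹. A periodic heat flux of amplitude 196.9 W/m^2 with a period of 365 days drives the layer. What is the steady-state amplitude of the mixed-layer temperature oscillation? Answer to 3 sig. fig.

Areal heat capacity C = ρc_p × D = 4.133×10^6 × 163.5 = 6.76×10^8 J m⁻² K⁻¹.
Angular frequency ω = 2π / T = 2π / 3.15×10^7 s = 1.99×10^-7 s⁻¹.
√((Cω)² + λ²) = √((135)² + 23.27²) = 137 W/(m²·K).
Amplitude A = F₀ / √((Cω)²+λ²) = 196.9 / 137 = 1.44 K.

1.44 K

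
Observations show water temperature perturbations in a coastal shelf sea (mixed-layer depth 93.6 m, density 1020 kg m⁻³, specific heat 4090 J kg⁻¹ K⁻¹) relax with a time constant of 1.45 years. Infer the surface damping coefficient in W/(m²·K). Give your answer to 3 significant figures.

8.53

Areal heat capacity C = ρ c_p D = 1020 × 4090 × 93.6 = 3.90×10^8 J/(m²·K).
τ = 1.45 years = 4.58×10^7 s.
λ = C / τ = 3.90×10^8 / 4.58×10^7 = 8.53 W/(m²·K).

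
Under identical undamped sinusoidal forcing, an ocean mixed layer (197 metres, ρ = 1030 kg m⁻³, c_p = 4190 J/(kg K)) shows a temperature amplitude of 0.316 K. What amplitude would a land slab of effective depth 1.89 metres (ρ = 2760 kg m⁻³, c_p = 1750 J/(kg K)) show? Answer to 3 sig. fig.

C_ocean = 8.50×10^8 J/(m²·K); C_land = 9.13×10^6 J/(m²·K).
A ∝ 1/C ⇒ A_land = A_ocean × C_ocean/C_land = 0.316 × 93.1 = 29.4 K.

29.4 K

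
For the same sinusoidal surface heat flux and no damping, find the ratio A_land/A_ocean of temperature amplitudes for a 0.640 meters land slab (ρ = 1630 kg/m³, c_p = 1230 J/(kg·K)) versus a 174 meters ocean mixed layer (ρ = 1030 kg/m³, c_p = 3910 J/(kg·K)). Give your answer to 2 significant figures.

C_ocean = 1030 × 3910 × 174 = 7.01×10^8 J/(m²·K).
C_land = 1630 × 1230 × 0.640 = 1.28×10^6 J/(m²·K).
Undamped amplitude ∝ 1/C, so A_land/A_ocean = C_ocean/C_land = 546.

550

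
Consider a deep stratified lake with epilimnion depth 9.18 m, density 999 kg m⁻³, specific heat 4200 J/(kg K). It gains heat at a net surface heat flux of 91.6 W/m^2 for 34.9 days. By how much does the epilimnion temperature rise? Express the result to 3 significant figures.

Areal heat capacity C = ρ c_p D = 999 × 4200 × 9.18 = 3.85×10^7 J m⁻² K⁻¹.
Net heat input Q = F Δt = 91.6 × (34.9 days × 86400 s/day) = 2.76×10^8 J/m².
ΔT = Q / C = 2.76×10^8 / 3.85×10^7 = 7.17 K.

7.17 K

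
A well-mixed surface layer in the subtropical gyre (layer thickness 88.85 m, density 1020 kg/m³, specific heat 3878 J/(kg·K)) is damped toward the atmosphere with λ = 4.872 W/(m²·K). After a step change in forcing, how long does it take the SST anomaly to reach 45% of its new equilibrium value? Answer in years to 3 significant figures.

1.37 years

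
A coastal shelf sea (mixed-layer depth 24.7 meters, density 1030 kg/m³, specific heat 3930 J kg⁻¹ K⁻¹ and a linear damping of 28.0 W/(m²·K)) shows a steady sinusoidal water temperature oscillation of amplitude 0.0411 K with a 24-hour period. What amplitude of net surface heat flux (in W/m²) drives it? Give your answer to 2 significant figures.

Areal heat capacity C = ρ c_p D = 1030 × 3930 × 24.7 = 1.00×10^8 J/(m^2 K).
ω = 2π / 86400 s = 7.27×10^-5 s⁻¹.
√((Cω)² + λ²) = √((7270)² + 28.0²) = 7270 W/(m²·K).
F₀ = A × √((Cω)²+λ²) = 0.0411 × 7270 = 299 W/m².

300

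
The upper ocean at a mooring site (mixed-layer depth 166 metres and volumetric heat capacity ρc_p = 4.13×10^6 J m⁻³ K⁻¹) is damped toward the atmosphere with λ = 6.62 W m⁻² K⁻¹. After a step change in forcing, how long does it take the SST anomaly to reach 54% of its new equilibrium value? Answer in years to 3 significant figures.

Areal heat capacity C = ρc_p × D = 4.13×10^6 × 166 = 6.86×10^8 J/(m^2 K).
τ = C / λ = 6.86×10^8 / 6.62 = 1.04×10^8 s.
Fraction reached: 1 − e^(−t/τ) = 0.54 ⇒ t = −τ ln(1 − 0.54) = τ × 0.777.
t = 8.04×10^7 s = 2.55 years.

2.55 years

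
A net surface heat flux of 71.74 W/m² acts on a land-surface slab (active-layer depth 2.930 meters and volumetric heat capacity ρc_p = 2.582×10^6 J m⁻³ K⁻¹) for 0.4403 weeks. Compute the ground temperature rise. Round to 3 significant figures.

Areal heat capacity C = ρc_p × D = 2.582×10^6 × 2.930 = 7.57×10^6 J/(m^2 K).
Net heat input Q = F Δt = 71.74 × (0.4403 weeks × 6.048×10^5 s/week) = 1.91×10^7 J/m².
ΔT = Q / C = 1.91×10^7 / 7.57×10^6 = 2.53 K.

2.53 K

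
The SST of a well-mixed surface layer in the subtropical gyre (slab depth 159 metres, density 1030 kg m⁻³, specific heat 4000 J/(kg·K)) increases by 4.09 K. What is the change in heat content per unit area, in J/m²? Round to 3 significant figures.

2.68×10^9

Areal heat capacity C = ρ c_p D = 1030 × 4000 × 159 = 6.55×10^8 J m⁻² K⁻¹.
ΔQ = C ΔT = 6.55×10^8 × 4.09 = 2.68×10^9 J/m².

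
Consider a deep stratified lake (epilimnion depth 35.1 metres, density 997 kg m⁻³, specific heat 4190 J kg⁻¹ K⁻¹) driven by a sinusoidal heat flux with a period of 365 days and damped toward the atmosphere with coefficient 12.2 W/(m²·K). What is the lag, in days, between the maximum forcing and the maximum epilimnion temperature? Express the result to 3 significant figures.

68.3 days

Areal heat capacity C = ρ c_p D = 997 × 4190 × 35.1 = 1.47×10^8 J/(m²·K).
ω = 2π / 3.15×10^7 s = 1.99×10^-7 s⁻¹.
Phase lag φ = arctan(Cω/λ) = arctan(29.2/12.2) = 1.18 rad.
Time lag = φ / ω = 1.18 / 1.99×10^-7 = 5.90×10^6 s = 68.3 days.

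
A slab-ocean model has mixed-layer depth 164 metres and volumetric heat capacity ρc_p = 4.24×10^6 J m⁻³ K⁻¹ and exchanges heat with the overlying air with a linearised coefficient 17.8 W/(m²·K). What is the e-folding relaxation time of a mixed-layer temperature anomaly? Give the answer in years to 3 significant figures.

Areal heat capacity C = ρc_p × D = 4.24×10^6 × 164 = 6.95×10^8 J m⁻² K⁻¹.
Relaxation time τ = C / λ = 6.95×10^8 / 17.8 = 3.91×10^7 s.
In years: 3.91×10^7 s / (3.156×10^7 s/year) = 1.24 years.

1.24 years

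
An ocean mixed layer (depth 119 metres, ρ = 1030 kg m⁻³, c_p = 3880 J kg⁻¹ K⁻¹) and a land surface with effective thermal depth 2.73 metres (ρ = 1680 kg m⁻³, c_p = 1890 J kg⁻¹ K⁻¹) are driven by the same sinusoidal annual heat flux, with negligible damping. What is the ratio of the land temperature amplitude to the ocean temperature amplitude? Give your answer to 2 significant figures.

55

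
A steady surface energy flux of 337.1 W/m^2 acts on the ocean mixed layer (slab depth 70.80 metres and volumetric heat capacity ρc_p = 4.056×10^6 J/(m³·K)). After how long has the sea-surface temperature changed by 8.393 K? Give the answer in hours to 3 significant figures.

Areal heat capacity C = ρc_p × D = 4.056×10^6 × 70.80 = 2.87×10^8 J/(m^2 K).
Time required: Δt = C ΔT / F = 2.87×10^8 × 8.393 / 337.1 = 7.15×10^6 s.
In hours: 7.15×10^6 s / (3600 s/hour) = 1990 hours.

1990 hours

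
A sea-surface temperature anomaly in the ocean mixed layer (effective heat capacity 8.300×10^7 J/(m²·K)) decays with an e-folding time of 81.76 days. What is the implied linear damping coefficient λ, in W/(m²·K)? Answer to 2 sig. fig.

Areal heat capacity C = 8.300×10^7 J/(m²·K) (given).
τ = 81.76 days = 7.06×10^6 s.
λ = C / τ = 8.30×10^7 / 7.06×10^6 = 11.7 W/(m²·K).

12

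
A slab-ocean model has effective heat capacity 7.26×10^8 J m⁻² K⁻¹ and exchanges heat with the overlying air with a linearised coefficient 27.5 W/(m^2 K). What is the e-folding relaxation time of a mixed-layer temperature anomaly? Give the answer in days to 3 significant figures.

306 days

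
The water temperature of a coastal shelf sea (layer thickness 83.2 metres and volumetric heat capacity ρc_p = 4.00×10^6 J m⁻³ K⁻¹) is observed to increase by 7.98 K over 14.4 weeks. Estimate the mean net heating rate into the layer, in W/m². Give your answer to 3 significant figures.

Areal heat capacity C = ρc_p × D = 4.00×10^6 × 83.2 = 3.33×10^8 J/(m²·K).
Required heat per unit area: Q = C ΔT = 3.33×10^8 × 7.98 = 2.66×10^9 J/m².
Flux F = Q / Δt = 2.66×10^9 / 8.71×10^6 s = 305 W/m².

305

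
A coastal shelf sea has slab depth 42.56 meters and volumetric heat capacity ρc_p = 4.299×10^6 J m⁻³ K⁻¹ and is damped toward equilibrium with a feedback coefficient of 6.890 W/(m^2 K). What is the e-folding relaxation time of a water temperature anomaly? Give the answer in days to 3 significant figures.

307 days

Areal heat capacity C = ρc_p × D = 4.299×10^6 × 42.56 = 1.83×10^8 J m⁻² K⁻¹.
Relaxation time τ = C / λ = 1.83×10^8 / 6.890 = 2.66×10^7 s.
In days: 2.66×10^7 s / (86400 s/day) = 307 days.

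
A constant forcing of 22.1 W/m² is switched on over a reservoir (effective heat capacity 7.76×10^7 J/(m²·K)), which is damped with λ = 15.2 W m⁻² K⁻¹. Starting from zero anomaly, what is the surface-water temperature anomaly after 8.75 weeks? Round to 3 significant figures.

Areal heat capacity C = 7.76×10^7 J/(m²·K) (given).
τ = C / λ = 7.76×10^7 / 15.2 = 5.11×10^6 s.
Equilibrium anomaly ΔT_eq = F / λ = 22.1 / 15.2 = 1.45 K.
t = 8.75 weeks = 5.29×10^6 s, so t/τ = 1.04.
ΔT(t) = ΔT_eq (1 − e^(−t/τ)) = 1.45 × (1 − e^−1.04) = 0.938 K.

0.938 K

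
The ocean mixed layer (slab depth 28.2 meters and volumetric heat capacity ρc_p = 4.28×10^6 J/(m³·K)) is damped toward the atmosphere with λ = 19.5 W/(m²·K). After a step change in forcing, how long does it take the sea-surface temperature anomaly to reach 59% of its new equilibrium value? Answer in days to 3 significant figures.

63.9 days

Areal heat capacity C = ρc_p × D = 4.28×10^6 × 28.2 = 1.21×10^8 J m⁻² K⁻¹.
τ = C / λ = 1.21×10^8 / 19.5 = 6.19×10^6 s.
Fraction reached: 1 − e^(−t/τ) = 0.59 ⇒ t = −τ ln(1 − 0.59) = τ × 0.892.
t = 5.52×10^6 s = 63.9 days.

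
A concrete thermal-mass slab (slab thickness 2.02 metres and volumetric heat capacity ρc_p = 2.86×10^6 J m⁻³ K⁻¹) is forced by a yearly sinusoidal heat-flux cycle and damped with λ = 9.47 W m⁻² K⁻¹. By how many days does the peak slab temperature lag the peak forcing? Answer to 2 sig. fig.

Areal heat capacity C = ρc_p × D = 2.86×10^6 × 2.02 = 5.78×10^6 J/(m^2 K).
ω = 2π / 3.15×10^7 s = 1.99×10^-7 s⁻¹.
Phase lag φ = arctan(Cω/λ) = arctan(1.15/9.47) = 0.121 rad.
Time lag = φ / ω = 0.121 / 1.99×10^-7 = 6.07×10^5 s = 7.03 days.

7.0 days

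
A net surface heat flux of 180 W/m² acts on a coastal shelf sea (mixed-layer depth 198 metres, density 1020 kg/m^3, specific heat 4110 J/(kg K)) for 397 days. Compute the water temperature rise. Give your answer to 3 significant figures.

7.44 K

Areal heat capacity C = ρ c_p D = 1020 × 4110 × 198 = 8.30×10^8 J m⁻² K⁻¹.
Net heat input Q = F Δt = 180 × (397 days × 86400 s/day) = 6.17×10^9 J/m².
ΔT = Q / C = 6.17×10^9 / 8.30×10^8 = 7.44 K.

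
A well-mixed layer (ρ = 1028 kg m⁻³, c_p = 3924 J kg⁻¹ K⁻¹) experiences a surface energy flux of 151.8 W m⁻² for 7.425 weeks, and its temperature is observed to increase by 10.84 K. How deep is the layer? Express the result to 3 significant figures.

15.6 m

Heat input Q = F Δt = 151.8 × 4.49×10^6 s = 6.82×10^8 J/m².
Required areal heat capacity C = Q / ΔT = 6.29×10^7 J/(m²·K).
Depth D = C / (ρ c_p) = 6.29×10^7 / (1028 × 3924) = 15.6 m.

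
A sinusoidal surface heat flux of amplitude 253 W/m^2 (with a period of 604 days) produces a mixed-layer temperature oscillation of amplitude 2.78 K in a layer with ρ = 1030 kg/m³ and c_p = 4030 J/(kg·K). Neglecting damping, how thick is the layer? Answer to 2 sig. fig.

180 m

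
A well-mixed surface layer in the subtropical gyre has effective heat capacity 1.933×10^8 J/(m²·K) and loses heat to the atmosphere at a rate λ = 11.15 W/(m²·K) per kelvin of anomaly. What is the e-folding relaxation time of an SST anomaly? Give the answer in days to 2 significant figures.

Areal heat capacity C = 1.933×10^8 J/(m²·K) (given).
Relaxation time τ = C / λ = 1.93×10^8 / 11.15 = 1.73×10^7 s.
In days: 1.73×10^7 s / (86400 s/day) = 201 days.

200 days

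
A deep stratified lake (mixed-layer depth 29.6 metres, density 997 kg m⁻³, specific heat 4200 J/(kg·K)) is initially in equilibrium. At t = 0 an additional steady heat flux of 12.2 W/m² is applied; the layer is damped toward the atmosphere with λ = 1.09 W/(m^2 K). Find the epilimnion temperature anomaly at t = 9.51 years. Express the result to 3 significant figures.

10.4 K

Areal heat capacity C = ρ c_p D = 997 × 4200 × 29.6 = 1.24×10^8 J/(m^2 K).
τ = C / λ = 1.24×10^8 / 1.09 = 1.14×10^8 s.
Equilibrium anomaly ΔT_eq = F / λ = 12.2 / 1.09 = 11.2 K.
t = 9.51 years = 3.00×10^8 s, so t/τ = 2.64.
ΔT(t) = ΔT_eq (1 − e^(−t/τ)) = 11.2 × (1 − e^−2.64) = 10.4 K.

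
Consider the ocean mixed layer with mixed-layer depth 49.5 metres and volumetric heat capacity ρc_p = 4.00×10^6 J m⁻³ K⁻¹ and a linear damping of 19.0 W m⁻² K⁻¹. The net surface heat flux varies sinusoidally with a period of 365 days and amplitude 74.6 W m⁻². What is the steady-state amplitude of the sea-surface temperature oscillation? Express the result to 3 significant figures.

Areal heat capacity C = ρc_p × D = 4.00×10^6 × 49.5 = 1.98×10^8 J m⁻² K⁻¹.
Angular frequency ω = 2π / T = 2π / 3.15×10^7 s = 1.99×10^-7 s⁻¹.
√((Cω)² + λ²) = √((39.4)² + 19.0²) = 43.8 W/(m²·K).
Amplitude A = F₀ / √((Cω)²+λ²) = 74.6 / 43.8 = 1.70 K.

1.70 K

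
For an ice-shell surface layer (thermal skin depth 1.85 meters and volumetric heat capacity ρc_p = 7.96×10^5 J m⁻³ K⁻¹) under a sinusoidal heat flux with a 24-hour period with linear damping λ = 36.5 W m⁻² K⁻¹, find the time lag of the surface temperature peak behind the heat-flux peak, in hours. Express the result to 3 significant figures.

4.75 hours

Areal heat capacity C = ρc_p × D = 7.96×10^5 × 1.85 = 1.47×10^6 J/(m^2 K).
ω = 2π / 86400 s = 7.27×10^-5 s⁻¹.
Phase lag φ = arctan(Cω/λ) = arctan(107/36.5) = 1.24 rad.
Time lag = φ / ω = 1.24 / 7.27×10^-5 = 17100 s = 4.75 hours.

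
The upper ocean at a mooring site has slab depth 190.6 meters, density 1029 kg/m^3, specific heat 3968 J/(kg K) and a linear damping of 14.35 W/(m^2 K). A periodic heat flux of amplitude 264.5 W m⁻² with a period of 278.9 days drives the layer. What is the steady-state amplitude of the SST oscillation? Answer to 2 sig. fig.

Areal heat capacity C = ρ c_p D = 1029 × 3968 × 190.6 = 7.78×10^8 J/(m²·K).
Angular frequency ω = 2π / T = 2π / 2.41×10^7 s = 2.61×10^-7 s⁻¹.
√((Cω)² + λ²) = √((203)² + 14.35²) = 203 W/(m²·K).
Amplitude A = F₀ / √((Cω)²+λ²) = 264.5 / 203 = 1.30 K.

1.3 K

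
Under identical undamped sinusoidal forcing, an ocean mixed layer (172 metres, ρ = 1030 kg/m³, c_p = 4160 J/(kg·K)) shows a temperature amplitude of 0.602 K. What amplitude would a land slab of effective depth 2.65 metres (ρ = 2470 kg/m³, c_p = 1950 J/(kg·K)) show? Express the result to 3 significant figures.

C_ocean = 7.37×10^8 J/(m²·K); C_land = 1.28×10^7 J/(m²·K).
A ∝ 1/C ⇒ A_land = A_ocean × C_ocean/C_land = 0.602 × 57.7 = 34.8 K.

34.8 K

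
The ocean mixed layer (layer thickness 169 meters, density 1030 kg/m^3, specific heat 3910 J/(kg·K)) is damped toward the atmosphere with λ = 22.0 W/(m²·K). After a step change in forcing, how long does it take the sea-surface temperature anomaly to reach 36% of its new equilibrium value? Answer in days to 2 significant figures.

160 days

Areal heat capacity C = ρ c_p D = 1030 × 3910 × 169 = 6.81×10^8 J m⁻² K⁻¹.
τ = C / λ = 6.81×10^8 / 22.0 = 3.09×10^7 s.
Fraction reached: 1 − e^(−t/τ) = 0.36 ⇒ t = −τ ln(1 − 0.36) = τ × 0.446.
t = 1.38×10^7 s = 160 days.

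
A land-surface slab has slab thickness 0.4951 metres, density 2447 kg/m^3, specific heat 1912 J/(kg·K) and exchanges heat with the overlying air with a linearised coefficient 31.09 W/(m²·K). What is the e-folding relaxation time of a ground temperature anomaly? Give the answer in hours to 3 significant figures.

20.7 hours

Areal heat capacity C = ρ c_p D = 2447 × 1912 × 0.4951 = 2.32×10^6 J/(m^2 K).
Relaxation time τ = C / λ = 2.32×10^6 / 31.09 = 74500 s.
In hours: 74500 s / (3600 s/hour) = 20.7 hours.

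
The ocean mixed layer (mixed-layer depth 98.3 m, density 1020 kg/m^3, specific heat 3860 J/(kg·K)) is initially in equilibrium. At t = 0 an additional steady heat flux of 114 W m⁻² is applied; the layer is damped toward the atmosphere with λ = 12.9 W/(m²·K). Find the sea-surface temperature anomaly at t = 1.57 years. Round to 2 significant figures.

7.1 K

Areal heat capacity C = ρ c_p D = 1020 × 3860 × 98.3 = 3.87×10^8 J/(m^2 K).
τ = C / λ = 3.87×10^8 / 12.9 = 3.00×10^7 s.
Equilibrium anomaly ΔT_eq = F / λ = 114 / 12.9 = 8.84 K.
t = 1.57 years = 4.95×10^7 s, so t/τ = 1.65.
ΔT(t) = ΔT_eq (1 − e^(−t/τ)) = 8.84 × (1 − e^−1.65) = 7.14 K.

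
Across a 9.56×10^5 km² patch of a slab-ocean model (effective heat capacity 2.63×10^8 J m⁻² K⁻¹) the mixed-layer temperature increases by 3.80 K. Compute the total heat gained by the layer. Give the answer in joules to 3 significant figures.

9.55×10^20 J

Areal heat capacity C = 2.63×10^8 J m⁻² K⁻¹ (given).
Heat per unit area: q = C ΔT = 2.63×10^8 × 3.80 = 9.99×10^8 J/m².
Total heat: Q = q × A = 9.99×10^8 × (9.56×10^5 × 10⁶ m²) = 9.55×10^20 J.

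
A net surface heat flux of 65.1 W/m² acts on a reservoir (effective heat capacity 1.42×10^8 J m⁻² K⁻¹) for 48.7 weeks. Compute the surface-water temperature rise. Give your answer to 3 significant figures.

Areal heat capacity C = 1.42×10^8 J m⁻² K⁻¹ (given).
Net heat input Q = F Δt = 65.1 × (48.7 weeks × 6.048×10^5 s/week) = 1.92×10^9 J/m².
ΔT = Q / C = 1.92×10^9 / 1.42×10^8 = 13.5 K.

13.5 K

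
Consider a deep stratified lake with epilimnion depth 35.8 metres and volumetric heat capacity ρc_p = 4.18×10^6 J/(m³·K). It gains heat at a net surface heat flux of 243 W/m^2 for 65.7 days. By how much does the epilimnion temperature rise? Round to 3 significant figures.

9.22 K

Areal heat capacity C = ρc_p × D = 4.18×10^6 × 35.8 = 1.50×10^8 J/(m²·K).
Net heat input Q = F Δt = 243 × (65.7 days × 86400 s/day) = 1.38×10^9 J/m².
ΔT = Q / C = 1.38×10^9 / 1.50×10^8 = 9.22 K.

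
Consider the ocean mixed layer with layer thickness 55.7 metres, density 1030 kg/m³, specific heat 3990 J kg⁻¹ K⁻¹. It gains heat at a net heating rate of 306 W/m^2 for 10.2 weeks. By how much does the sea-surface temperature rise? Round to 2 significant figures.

8.2 K

Areal heat capacity C = ρ c_p D = 1030 × 3990 × 55.7 = 2.29×10^8 J/(m^2 K).
Net heat input Q = F Δt = 306 × (10.2 weeks × 6.048×10^5 s/week) = 1.89×10^9 J/m².
ΔT = Q / C = 1.89×10^9 / 2.29×10^8 = 8.25 K.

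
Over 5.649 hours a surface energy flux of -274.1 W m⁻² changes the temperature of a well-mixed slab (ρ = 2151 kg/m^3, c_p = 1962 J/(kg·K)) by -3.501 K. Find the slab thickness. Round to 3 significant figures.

0.377 m

Heat input Q = F Δt = -274.1 × 20300 s = -5.57×10^6 J/m².
Required areal heat capacity C = Q / ΔT = 1.59×10^6 J/(m²·K).
Depth D = C / (ρ c_p) = 1.59×10^6 / (2151 × 1962) = 0.377 m.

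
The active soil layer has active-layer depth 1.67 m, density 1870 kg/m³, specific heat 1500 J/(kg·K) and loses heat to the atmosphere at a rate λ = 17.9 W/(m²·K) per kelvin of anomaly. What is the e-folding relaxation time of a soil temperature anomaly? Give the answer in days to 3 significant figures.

Areal heat capacity C = ρ c_p D = 1870 × 1500 × 1.67 = 4.68×10^6 J m⁻² K⁻¹.
Relaxation time τ = C / λ = 4.68×10^6 / 17.9 = 2.62×10^5 s.
In days: 2.62×10^5 s / (86400 s/day) = 3.03 days.

3.03 days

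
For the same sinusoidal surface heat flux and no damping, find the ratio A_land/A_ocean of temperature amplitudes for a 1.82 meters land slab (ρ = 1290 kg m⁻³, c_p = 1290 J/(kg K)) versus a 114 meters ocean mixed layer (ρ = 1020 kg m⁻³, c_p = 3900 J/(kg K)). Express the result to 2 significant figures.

C_ocean = 1020 × 3900 × 114 = 4.53×10^8 J/(m²·K).
C_land = 1290 × 1290 × 1.82 = 3.03×10^6 J/(m²·K).
Undamped amplitude ∝ 1/C, so A_land/A_ocean = C_ocean/C_land = 150.

150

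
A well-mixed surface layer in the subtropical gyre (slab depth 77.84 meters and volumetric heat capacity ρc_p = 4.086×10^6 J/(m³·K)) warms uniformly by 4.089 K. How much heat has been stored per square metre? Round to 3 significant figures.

Areal heat capacity C = ρc_p × D = 4.086×10^6 × 77.84 = 3.18×10^8 J/(m^2 K).
ΔQ = C ΔT = 3.18×10^8 × 4.089 = 1.30×10^9 J/m².

1.30×10^9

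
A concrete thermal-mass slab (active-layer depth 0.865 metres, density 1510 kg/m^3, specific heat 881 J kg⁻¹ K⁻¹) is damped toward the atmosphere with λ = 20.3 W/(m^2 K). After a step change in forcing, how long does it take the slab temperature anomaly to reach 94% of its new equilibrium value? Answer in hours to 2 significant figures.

44 hours

Areal heat capacity C = ρ c_p D = 1510 × 881 × 0.865 = 1.15×10^6 J/(m^2 K).
τ = C / λ = 1.15×10^6 / 20.3 = 56700 s.
Fraction reached: 1 − e^(−t/τ) = 0.94 ⇒ t = −τ ln(1 − 0.94) = τ × 2.81.
t = 1.59×10^5 s = 44.3 hours.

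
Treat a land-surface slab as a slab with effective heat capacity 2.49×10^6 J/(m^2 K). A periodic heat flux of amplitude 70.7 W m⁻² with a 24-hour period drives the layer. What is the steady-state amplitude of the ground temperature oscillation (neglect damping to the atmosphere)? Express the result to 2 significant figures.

0.39 K

Areal heat capacity C = 2.49×10^6 J/(m^2 K) (given).
Angular frequency ω = 2π / T = 2π / 86400 s = 7.27×10^-5 s⁻¹.
Cω = 2.49×10^6 × 7.27×10^-5 = 181 W/(m²·K).
Amplitude A = F₀ / (Cω) = 70.7 / 181 = 0.390 K.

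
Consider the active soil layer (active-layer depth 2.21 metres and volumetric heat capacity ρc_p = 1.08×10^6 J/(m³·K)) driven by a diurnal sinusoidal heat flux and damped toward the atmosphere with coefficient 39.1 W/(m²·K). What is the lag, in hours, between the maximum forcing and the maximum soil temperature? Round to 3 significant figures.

5.15 hours

Areal heat capacity C = ρc_p × D = 1.08×10^6 × 2.21 = 2.39×10^6 J m⁻² K⁻¹.
ω = 2π / 86400 s = 7.27×10^-5 s⁻¹.
Phase lag φ = arctan(Cω/λ) = arctan(174/39.1) = 1.35 rad.
Time lag = φ / ω = 1.35 / 7.27×10^-5 = 18600 s = 5.15 hours.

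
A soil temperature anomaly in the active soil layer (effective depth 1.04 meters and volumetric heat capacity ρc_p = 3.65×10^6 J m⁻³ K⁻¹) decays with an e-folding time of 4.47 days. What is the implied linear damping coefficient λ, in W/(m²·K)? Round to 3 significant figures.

9.83

Areal heat capacity C = ρc_p × D = 3.65×10^6 × 1.04 = 3.80×10^6 J m⁻² K⁻¹.
τ = 4.47 days = 3.86×10^5 s.
λ = C / τ = 3.80×10^6 / 3.86×10^5 = 9.83 W/(m²·K).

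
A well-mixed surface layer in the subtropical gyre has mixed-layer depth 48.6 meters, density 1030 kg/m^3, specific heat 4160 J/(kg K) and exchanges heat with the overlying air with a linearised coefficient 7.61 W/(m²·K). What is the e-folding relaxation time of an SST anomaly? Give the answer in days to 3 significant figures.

Areal heat capacity C = ρ c_p D = 1030 × 4160 × 48.6 = 2.08×10^8 J/(m^2 K).
Relaxation time τ = C / λ = 2.08×10^8 / 7.61 = 2.74×10^7 s.
In days: 2.74×10^7 s / (86400 s/day) = 317 days.

317 days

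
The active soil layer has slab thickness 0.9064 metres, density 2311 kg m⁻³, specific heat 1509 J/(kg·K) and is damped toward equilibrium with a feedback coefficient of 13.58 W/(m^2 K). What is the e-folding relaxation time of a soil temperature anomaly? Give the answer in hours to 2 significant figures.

65 hours

Areal heat capacity C = ρ c_p D = 2311 × 1509 × 0.9064 = 3.16×10^6 J/(m^2 K).
Relaxation time τ = C / λ = 3.16×10^6 / 13.58 = 2.33×10^5 s.
In hours: 2.33×10^5 s / (3600 s/hour) = 64.7 hours.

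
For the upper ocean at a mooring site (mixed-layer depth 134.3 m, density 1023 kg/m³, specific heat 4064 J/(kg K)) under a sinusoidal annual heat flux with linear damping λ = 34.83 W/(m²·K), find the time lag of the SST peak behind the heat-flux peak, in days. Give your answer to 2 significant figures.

74 days

Areal heat capacity C = ρ c_p D = 1023 × 4064 × 134.3 = 5.58×10^8 J/(m²·K).
ω = 2π / 3.15×10^7 s = 1.99×10^-7 s⁻¹.
Phase lag φ = arctan(Cω/λ) = arctan(111/34.83) = 1.27 rad.
Time lag = φ / ω = 1.27 / 1.99×10^-7 = 6.36×10^6 s = 73.6 days.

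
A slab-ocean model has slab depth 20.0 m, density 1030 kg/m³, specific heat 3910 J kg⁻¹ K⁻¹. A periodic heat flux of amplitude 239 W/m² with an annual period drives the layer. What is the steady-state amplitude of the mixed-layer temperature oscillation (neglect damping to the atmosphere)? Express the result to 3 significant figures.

Areal heat capacity C = ρ c_p D = 1030 × 3910 × 20.0 = 8.05×10^7 J/(m²·K).
Angular frequency ω = 2π / T = 2π / 3.15×10^7 s = 1.99×10^-7 s⁻¹.
Cω = 8.05×10^7 × 1.99×10^-7 = 16.0 W/(m²·K).
Amplitude A = F₀ / (Cω) = 239 / 16.0 = 14.9 K.

14.9 K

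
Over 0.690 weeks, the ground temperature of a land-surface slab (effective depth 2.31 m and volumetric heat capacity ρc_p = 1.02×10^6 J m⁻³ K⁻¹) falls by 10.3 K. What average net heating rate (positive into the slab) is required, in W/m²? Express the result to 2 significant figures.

-58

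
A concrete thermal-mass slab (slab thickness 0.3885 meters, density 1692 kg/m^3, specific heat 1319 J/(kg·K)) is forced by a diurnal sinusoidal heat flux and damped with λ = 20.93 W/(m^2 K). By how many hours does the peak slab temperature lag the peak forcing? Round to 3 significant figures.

4.78 hours

Areal heat capacity C = ρ c_p D = 1692 × 1319 × 0.3885 = 8.67×10^5 J/(m^2 K).
ω = 2π / 86400 s = 7.27×10^-5 s⁻¹.
Phase lag φ = arctan(Cω/λ) = arctan(63.1/20.93) = 1.25 rad.
Time lag = φ / ω = 1.25 / 7.27×10^-5 = 17200 s = 4.78 hours.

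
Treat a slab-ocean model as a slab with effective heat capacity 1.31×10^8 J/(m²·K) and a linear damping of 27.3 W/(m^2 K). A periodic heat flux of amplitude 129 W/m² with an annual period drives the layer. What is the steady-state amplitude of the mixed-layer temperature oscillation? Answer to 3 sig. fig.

3.42 K

Areal heat capacity C = 1.31×10^8 J/(m²·K) (given).
Angular frequency ω = 2π / T = 2π / 3.15×10^7 s = 1.99×10^-7 s⁻¹.
√((Cω)² + λ²) = √((26.1)² + 27.3²) = 37.8 W/(m²·K).
Amplitude A = F₀ / √((Cω)²+λ²) = 129 / 37.8 = 3.42 K.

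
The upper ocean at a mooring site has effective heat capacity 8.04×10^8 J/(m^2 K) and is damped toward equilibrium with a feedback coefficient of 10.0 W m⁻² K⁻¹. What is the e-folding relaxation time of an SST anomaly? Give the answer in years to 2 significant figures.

Areal heat capacity C = 8.04×10^8 J/(m^2 K) (given).
Relaxation time τ = C / λ = 8.04×10^8 / 10.0 = 8.04×10^7 s.
In years: 8.04×10^7 s / (3.156×10^7 s/year) = 2.55 years.

2.5 years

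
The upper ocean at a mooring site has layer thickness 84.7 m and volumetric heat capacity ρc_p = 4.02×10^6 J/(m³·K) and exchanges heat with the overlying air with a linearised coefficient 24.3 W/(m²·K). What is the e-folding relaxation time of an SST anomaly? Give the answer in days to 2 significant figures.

160 days

Areal heat capacity C = ρc_p × D = 4.02×10^6 × 84.7 = 3.40×10^8 J m⁻² K⁻¹.
Relaxation time τ = C / λ = 3.40×10^8 / 24.3 = 1.40×10^7 s.
In days: 1.40×10^7 s / (86400 s/day) = 162 days.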